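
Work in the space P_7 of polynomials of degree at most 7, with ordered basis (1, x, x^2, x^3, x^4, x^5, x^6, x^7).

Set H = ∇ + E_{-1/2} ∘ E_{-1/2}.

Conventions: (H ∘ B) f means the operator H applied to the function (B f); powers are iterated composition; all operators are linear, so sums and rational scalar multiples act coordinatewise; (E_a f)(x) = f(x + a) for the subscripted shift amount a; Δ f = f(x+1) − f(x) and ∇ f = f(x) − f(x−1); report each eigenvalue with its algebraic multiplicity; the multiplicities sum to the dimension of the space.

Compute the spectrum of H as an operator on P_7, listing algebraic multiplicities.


λ = 1 (multiplicity 8)

image of 1: 1
image of x: x
image of x^2: x^2
image of x^3: x^3
image of x^4: x^4
image of x^5: x^5
image of x^6: x^6
image of x^7: x^7
the matrix is upper triangular; its diagonal is (1, 1, 1, 1, 1, 1, 1, 1)
for a triangular matrix the eigenvalues are the diagonal entries, with algebraic multiplicity their repetition count


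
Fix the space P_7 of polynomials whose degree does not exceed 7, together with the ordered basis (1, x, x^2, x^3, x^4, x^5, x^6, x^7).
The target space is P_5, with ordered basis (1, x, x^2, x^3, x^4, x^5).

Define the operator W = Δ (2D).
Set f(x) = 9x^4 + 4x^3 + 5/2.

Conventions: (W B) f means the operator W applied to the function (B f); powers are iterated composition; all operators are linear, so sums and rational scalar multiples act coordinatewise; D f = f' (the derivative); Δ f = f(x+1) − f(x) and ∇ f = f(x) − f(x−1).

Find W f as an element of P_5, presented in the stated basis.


the image equals g(x) = 216x^2 + 264x + 96

D f = 36x^3 + 12x^2
(2D) f = 72x^3 + 24x^2
Δ (2D) f = 216x^2 + 264x + 96


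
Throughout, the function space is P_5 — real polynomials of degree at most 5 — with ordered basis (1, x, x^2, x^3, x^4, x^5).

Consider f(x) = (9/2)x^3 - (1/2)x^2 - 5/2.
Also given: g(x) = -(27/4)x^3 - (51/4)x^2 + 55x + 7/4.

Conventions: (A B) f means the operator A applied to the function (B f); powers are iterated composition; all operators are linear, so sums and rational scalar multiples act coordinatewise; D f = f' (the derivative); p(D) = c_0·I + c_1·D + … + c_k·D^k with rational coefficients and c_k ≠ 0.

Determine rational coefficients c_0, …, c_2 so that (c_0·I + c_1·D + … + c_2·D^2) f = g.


D^0 f = (9/2)x^3 - (1/2)x^2 - 5/2
D^1 f = (27/2)x^2 - x
D^2 f = 27x - 1
matching coefficients of g against c_0 f + c_1 Df + … from the top degree down determines the c_i
solution: c_0 = -3/2, c_1 = -1, c_2 = 2

p(D) = -(3/2)·I − D + 2·D^2, i.e. c_0 = -3/2, c_1 = -1, c_2 = 2


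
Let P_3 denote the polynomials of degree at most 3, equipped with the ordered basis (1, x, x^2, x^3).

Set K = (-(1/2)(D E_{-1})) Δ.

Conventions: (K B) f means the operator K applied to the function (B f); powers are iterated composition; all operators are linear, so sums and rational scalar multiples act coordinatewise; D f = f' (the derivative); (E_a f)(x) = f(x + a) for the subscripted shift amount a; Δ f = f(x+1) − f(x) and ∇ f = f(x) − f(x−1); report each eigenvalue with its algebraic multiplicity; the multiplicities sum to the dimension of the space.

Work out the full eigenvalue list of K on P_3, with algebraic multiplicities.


image of 1: 0
image of x: 0
image of x^2: -1
image of x^3: -3x + 3/2
the matrix is upper triangular; its diagonal is (0, 0, 0, 0)
for a triangular matrix the eigenvalues are the diagonal entries, with algebraic multiplicity their repetition count

λ = 0 (multiplicity 4)


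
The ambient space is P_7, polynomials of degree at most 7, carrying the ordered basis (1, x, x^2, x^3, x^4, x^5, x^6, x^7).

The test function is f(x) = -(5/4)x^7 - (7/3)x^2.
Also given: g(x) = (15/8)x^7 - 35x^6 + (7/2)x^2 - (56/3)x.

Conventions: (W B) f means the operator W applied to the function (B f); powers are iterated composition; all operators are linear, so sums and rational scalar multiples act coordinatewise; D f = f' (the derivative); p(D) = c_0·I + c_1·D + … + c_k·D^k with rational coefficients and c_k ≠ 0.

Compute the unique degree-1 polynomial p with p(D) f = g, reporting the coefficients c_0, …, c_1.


D^0 f = -(5/4)x^7 - (7/3)x^2
D^1 f = -(35/4)x^6 - (14/3)x
matching coefficients of g against c_0 f + c_1 Df + … from the top degree down determines the c_i
solution: c_0 = -3/2, c_1 = 4

c_0 = -3/2, c_1 = 4


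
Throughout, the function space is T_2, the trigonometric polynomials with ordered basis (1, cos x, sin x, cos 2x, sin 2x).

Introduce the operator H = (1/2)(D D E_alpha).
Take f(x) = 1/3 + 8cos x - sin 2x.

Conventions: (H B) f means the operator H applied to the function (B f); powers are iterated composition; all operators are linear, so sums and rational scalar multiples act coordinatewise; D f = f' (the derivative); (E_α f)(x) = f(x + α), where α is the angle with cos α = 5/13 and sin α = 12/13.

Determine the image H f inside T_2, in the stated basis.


the image equals g(x) = -(20/13)cos x + (48/13)sin x + (240/169)cos 2x - (238/169)sin 2x

E_alpha f = 1/3 + (40/13)cos x - (96/13)sin x - (120/169)cos 2x + (119/169)sin 2x
D E_alpha f = -(96/13)cos x - (40/13)sin x + (238/169)cos 2x + (240/169)sin 2x
D D E_alpha f = -(40/13)cos x + (96/13)sin x + (480/169)cos 2x - (476/169)sin 2x
((1/2)(D D E_alpha)) f = -(20/13)cos x + (48/13)sin x + (240/169)cos 2x - (238/169)sin 2x


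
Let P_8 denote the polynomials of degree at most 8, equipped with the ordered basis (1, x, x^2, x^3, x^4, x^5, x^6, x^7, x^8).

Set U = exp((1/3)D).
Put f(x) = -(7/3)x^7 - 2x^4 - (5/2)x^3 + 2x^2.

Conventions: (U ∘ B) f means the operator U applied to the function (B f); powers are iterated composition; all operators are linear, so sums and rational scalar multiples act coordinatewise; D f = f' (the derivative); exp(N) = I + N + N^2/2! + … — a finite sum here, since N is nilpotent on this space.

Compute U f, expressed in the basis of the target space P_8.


g(x) = -(7/3)x^7 - (49/9)x^6 - (49/9)x^5 - (407/81)x^4 - (3001/486)x^3 - (989/486)x^2 + (793/4374)x + 1363/13122

order-1 term: -(49/9)x^6 - (8/3)x^3 - (5/2)x^2 + (4/3)x
order-2 term: -(49/9)x^5 - (4/3)x^2 - (5/6)x + 2/9
order-3 term: -(245/81)x^4 - (8/27)x - 5/54
order-4 term: -(245/243)x^3 - 2/81
order-5 term: -(49/243)x^2
order-6 term: -(49/2187)x
order-7 term: -7/6561
the series for exp((1/3)D) f terminates at order 7
exp((1/3)D) f = -(7/3)x^7 - (49/9)x^6 - (49/9)x^5 - (407/81)x^4 - (3001/486)x^3 - (989/486)x^2 + (793/4374)x + 1363/13122


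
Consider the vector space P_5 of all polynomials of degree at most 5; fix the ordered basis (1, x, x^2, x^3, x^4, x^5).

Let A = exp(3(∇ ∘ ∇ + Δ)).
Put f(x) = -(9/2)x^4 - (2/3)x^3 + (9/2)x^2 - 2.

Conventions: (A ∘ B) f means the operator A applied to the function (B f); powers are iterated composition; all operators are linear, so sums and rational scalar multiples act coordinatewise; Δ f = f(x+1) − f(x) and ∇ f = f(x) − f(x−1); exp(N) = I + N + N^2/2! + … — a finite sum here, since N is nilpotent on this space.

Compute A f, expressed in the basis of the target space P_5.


order-1 term: -54x^3 - 249x^2 + 279x - 152
order-2 term: -243x^2 - 1476x - 297
order-3 term: -486x - 2205
order-4 term: -729/2
the series for exp(3(∇ ∘ ∇ + Δ)) f terminates at order 4
exp(3(∇ ∘ ∇ + Δ)) f = -(9/2)x^4 - (164/3)x^3 - (975/2)x^2 - 1683x - 6041/2

the result is g(x) = -(9/2)x^4 - (164/3)x^3 - (975/2)x^2 - 1683x - 6041/2


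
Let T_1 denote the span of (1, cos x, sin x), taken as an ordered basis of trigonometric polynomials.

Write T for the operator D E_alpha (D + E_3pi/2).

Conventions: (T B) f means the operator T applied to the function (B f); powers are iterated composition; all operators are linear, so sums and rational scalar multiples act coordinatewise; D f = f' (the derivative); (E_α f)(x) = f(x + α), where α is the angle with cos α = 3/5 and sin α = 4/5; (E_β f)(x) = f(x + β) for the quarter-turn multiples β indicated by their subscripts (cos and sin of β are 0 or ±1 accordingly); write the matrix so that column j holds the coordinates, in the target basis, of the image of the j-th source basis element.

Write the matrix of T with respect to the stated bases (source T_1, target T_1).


the matrix is [[0, 0, 0]; [0, 0, 0]; [0, 0, 0]] (rows listed top to bottom)

image of 1: 0
image of cos x: 0
image of sin x: 0
each image's coordinates form column j of the matrix


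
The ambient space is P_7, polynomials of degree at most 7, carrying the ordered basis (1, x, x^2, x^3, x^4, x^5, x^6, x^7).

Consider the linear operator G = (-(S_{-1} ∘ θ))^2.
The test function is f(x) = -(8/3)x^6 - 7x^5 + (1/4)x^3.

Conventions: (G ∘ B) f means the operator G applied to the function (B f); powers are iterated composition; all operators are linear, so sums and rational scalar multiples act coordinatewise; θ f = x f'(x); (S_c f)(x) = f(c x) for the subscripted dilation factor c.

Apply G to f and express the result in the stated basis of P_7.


θ f = -16x^6 - 35x^5 + (3/4)x^3
S_{-1} θ f = -16x^6 + 35x^5 - (3/4)x^3
(-(S_{-1} ∘ θ)) f = 16x^6 - 35x^5 + (3/4)x^3
θ (-(S_{-1} ∘ θ)) f = 96x^6 - 175x^5 + (9/4)x^3
S_{-1} θ (-(S_{-1} ∘ θ)) f = 96x^6 + 175x^5 - (9/4)x^3
(-(S_{-1} ∘ θ)) (-(S_{-1} ∘ θ)) f = -96x^6 - 175x^5 + (9/4)x^3

the result is g(x) = -96x^6 - 175x^5 + (9/4)x^3


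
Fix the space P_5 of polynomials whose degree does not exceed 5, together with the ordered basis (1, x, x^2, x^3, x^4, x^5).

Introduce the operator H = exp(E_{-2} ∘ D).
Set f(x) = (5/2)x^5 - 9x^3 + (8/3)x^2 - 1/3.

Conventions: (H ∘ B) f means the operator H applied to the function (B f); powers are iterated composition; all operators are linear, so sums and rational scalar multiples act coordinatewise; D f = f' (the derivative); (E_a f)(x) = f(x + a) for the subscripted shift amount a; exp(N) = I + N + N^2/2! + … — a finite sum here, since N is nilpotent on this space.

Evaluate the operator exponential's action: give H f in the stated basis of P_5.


g(x) = (5/2)x^5 + (25/2)x^4 - 84x^3 + (2/3)x^2 + (3593/6)x - 3689/6

order-1 term: (25/2)x^4 - 100x^3 + 273x^2 - (860/3)x + 244/3
order-2 term: 25x^3 - 300x^2 + 1173x - 4468/3
order-3 term: 25x^2 - 300x + 891
order-4 term: (25/2)x - 100
order-5 term: 5/2
the series for exp(E_{-2} ∘ D) f terminates at order 5
exp(E_{-2} ∘ D) f = (5/2)x^5 + (25/2)x^4 - 84x^3 + (2/3)x^2 + (3593/6)x - 3689/6


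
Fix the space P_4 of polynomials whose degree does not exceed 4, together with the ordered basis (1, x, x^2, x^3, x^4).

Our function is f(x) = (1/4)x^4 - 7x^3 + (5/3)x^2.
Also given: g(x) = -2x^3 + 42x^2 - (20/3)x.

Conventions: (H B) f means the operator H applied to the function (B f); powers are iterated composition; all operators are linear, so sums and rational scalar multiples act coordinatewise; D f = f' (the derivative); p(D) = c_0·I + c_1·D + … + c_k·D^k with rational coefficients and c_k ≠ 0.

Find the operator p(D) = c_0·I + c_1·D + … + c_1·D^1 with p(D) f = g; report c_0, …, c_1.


D^0 f = (1/4)x^4 - 7x^3 + (5/3)x^2
D^1 f = x^3 - 21x^2 + (10/3)x
matching coefficients of g against c_0 f + c_1 Df + … from the top degree down determines the c_i
solution: c_0 = 0, c_1 = -2

c_0 = 0, c_1 = -2


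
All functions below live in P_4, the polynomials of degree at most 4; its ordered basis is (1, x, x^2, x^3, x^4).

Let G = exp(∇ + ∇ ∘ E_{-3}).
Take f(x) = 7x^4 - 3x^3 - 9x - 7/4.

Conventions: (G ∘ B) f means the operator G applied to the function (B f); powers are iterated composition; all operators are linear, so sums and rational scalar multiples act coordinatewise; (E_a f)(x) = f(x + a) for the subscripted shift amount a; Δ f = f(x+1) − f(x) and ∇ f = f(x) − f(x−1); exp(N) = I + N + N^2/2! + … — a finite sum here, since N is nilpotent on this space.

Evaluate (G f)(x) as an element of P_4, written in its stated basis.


order-1 term: 56x^3 - 354x^2 + 1136x - 1364
order-2 term: 168x^2 - 1380x + 3616
order-3 term: 224x - 1368
order-4 term: 112
the series for exp(∇ + ∇ ∘ E_{-3}) f terminates at order 4
exp(∇ + ∇ ∘ E_{-3}) f = 7x^4 + 53x^3 - 186x^2 - 29x + 3977/4

the result is g(x) = 7x^4 + 53x^3 - 186x^2 - 29x + 3977/4


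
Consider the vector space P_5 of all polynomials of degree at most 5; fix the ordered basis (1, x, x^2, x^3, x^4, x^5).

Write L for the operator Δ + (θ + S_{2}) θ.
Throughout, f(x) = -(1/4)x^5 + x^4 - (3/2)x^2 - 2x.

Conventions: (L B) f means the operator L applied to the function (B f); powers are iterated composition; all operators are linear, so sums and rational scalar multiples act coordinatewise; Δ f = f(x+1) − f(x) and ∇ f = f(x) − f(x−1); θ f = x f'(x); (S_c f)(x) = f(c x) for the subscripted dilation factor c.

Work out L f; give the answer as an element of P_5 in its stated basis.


Δ f = -(5/4)x^4 + (3/2)x^3 + (7/2)x^2 - (1/4)x - 11/4
θ f = -(5/4)x^5 + 4x^4 - 3x^2 - 2x
θ θ f = -(25/4)x^5 + 16x^4 - 6x^2 - 2x
S_{2} θ f = -40x^5 + 64x^4 - 12x^2 - 4x
(θ + S_{2}) θ f = -(185/4)x^5 + 80x^4 - 18x^2 - 6x
(Δ + (θ + S_{2}) θ) f = -(185/4)x^5 + (315/4)x^4 + (3/2)x^3 - (29/2)x^2 - (25/4)x - 11/4

g(x) = -(185/4)x^5 + (315/4)x^4 + (3/2)x^3 - (29/2)x^2 - (25/4)x - 11/4


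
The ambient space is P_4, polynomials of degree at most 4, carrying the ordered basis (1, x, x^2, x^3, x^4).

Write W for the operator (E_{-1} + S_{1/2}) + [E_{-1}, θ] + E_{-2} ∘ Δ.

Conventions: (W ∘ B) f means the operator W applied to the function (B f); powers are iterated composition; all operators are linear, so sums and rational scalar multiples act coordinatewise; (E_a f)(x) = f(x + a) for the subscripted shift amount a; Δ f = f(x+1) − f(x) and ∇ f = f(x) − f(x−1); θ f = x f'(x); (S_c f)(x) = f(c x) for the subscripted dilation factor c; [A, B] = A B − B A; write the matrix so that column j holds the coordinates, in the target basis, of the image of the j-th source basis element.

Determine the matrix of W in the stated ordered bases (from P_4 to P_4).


image of 1: 2
image of x: (3/2)x - 1
image of x^2: (5/4)x^2 - 2x
image of x^3: (9/8)x^3 - 3x^2 + 3
image of x^4: (17/16)x^4 - 4x^3 + 12x - 10
each image's coordinates form column j of the matrix

the matrix is [[2, -1, 0, 3, -10]; [0, 3/2, -2, 0, 12]; [0, 0, 5/4, -3, 0]; [0, 0, 0, 9/8, -4]; [0, 0, 0, 0, 17/16]] (rows listed top to bottom)


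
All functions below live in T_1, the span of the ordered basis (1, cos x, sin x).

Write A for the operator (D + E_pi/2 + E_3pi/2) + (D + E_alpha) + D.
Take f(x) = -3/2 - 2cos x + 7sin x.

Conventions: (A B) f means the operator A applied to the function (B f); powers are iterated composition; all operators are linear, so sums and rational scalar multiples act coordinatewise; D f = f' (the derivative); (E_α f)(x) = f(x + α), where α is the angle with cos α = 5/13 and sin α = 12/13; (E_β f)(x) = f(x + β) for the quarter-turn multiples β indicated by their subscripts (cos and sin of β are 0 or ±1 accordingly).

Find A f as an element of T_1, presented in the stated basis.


D f = 7cos x + 2sin x
E_pi/2 f = -3/2 + 7cos x + 2sin x
E_3pi/2 f = -3/2 - 7cos x - 2sin x
(D + E_pi/2 + E_3pi/2) f = -3 + 7cos x + 2sin x
D f = 7cos x + 2sin x
E_alpha f = -3/2 + (74/13)cos x + (59/13)sin x
(D + E_alpha) f = -3/2 + (165/13)cos x + (85/13)sin x
D f = 7cos x + 2sin x
((D + E_pi/2 + E_3pi/2) + (D + E_alpha) + D) f = -9/2 + (347/13)cos x + (137/13)sin x

the result is g(x) = -9/2 + (347/13)cos x + (137/13)sin x


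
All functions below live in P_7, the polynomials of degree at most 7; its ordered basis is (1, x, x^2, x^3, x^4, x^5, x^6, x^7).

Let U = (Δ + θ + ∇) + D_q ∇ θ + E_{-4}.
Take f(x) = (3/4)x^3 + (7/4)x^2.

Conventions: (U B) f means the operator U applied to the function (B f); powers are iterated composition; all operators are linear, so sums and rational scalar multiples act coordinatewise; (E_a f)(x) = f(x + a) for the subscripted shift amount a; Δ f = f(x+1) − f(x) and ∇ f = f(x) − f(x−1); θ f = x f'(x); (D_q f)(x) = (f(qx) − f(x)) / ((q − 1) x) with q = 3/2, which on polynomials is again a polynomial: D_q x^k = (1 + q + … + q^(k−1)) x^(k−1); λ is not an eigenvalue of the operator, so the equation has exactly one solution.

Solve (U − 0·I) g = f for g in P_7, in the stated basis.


write g with unknown coordinates in the stated basis and equate coefficients in (U − 0·I) g = f
solving from the highest basis element down gives g = (3/16)x^3 + (23/24)x^2 - (901/192)x - 1463/96
check: U g = (3/4)x^3 + (7/4)x^2
so U g − 0·g = (3/4)x^3 + (7/4)x^2 = f ✓

the image equals g(x) = (3/16)x^3 + (23/24)x^2 - (901/192)x - 1463/96


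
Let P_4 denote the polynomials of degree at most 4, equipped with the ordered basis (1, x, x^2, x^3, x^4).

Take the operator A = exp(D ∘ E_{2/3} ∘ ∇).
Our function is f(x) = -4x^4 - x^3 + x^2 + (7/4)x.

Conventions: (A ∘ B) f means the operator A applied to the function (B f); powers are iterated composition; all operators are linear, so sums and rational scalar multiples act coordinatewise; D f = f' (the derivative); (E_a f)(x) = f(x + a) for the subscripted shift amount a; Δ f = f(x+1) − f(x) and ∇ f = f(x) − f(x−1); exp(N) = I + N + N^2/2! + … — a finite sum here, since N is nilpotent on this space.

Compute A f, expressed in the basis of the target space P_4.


order-1 term: -48x^2 - 22x - 13/3
order-2 term: -48
the series for exp(D ∘ E_{2/3} ∘ ∇) f terminates at order 2
exp(D ∘ E_{2/3} ∘ ∇) f = -4x^4 - x^3 - 47x^2 - (81/4)x - 157/3

the image equals g(x) = -4x^4 - x^3 - 47x^2 - (81/4)x - 157/3


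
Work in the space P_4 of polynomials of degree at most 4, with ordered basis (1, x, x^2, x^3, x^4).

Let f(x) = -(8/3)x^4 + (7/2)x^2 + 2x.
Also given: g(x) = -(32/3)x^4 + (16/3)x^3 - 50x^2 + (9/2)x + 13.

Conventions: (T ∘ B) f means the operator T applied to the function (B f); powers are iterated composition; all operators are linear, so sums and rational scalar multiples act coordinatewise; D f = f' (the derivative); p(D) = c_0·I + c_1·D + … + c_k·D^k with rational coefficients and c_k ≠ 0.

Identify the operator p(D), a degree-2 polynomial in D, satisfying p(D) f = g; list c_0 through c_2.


p(D) = 4·I − (1/2)·D + 2·D^2, i.e. c_0 = 4, c_1 = -1/2, c_2 = 2

D^0 f = -(8/3)x^4 + (7/2)x^2 + 2x
D^1 f = -(32/3)x^3 + 7x + 2
D^2 f = -32x^2 + 7
matching coefficients of g against c_0 f + c_1 Df + … from the top degree down determines the c_i
solution: c_0 = 4, c_1 = -1/2, c_2 = 2


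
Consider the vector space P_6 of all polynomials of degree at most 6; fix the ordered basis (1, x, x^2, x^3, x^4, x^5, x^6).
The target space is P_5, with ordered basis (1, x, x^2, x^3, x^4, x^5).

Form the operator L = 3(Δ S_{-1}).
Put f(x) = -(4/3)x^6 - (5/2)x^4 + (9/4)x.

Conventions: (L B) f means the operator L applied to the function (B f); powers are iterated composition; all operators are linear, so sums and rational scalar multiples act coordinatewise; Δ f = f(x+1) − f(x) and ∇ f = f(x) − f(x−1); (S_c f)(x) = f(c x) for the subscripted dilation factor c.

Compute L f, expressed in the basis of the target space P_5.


S_{-1} f = -(4/3)x^6 - (5/2)x^4 - (9/4)x
Δ S_{-1} f = -8x^5 - 20x^4 - (110/3)x^3 - 35x^2 - 18x - 73/12
(3(Δ S_{-1})) f = -24x^5 - 60x^4 - 110x^3 - 105x^2 - 54x - 73/4

the result is g(x) = -24x^5 - 60x^4 - 110x^3 - 105x^2 - 54x - 73/4


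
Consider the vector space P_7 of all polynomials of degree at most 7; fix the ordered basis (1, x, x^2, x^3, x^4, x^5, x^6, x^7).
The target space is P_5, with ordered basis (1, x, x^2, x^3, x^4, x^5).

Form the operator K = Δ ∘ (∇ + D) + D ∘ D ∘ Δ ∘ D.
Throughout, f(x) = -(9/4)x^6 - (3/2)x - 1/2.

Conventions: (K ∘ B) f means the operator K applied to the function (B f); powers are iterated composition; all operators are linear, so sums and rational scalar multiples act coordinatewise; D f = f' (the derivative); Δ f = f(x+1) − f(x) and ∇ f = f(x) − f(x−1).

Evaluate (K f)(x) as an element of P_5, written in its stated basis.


∇ f = -(27/2)x^5 + (135/4)x^4 - 45x^3 + (135/4)x^2 - (27/2)x + 3/4
D f = -(27/2)x^5 - 3/2
(∇ + D) f = -27x^5 + (135/4)x^4 - 45x^3 + (135/4)x^2 - (27/2)x - 3/4
Δ (∇ + D) f = -135x^4 - 135x^3 - (405/2)x^2 - (135/2)x - 18
D f = -(27/2)x^5 - 3/2
Δ D f = -(135/2)x^4 - 135x^3 - 135x^2 - (135/2)x - 27/2
D Δ D f = -270x^3 - 405x^2 - 270x - 135/2
D D Δ D f = -810x^2 - 810x - 270
(Δ ∘ (∇ + D) + D ∘ D ∘ Δ ∘ D) f = -135x^4 - 135x^3 - (2025/2)x^2 - (1755/2)x - 288

the result is g(x) = -135x^4 - 135x^3 - (2025/2)x^2 - (1755/2)x - 288


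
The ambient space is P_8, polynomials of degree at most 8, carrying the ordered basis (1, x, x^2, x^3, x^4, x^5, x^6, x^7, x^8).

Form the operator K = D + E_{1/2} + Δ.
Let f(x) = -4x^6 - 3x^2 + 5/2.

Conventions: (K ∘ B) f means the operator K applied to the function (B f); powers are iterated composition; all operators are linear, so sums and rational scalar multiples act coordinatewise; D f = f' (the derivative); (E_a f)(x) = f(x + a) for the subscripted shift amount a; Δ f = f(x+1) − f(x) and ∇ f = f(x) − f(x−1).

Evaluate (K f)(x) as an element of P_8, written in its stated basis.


g(x) = -4x^6 - 60x^5 - 75x^4 - 90x^3 - (267/4)x^2 - (159/4)x - 85/16

D f = -24x^5 - 6x
E_{1/2} f = -4x^6 - 12x^5 - 15x^4 - 10x^3 - (27/4)x^2 - (15/4)x + 27/16
Δ f = -24x^5 - 60x^4 - 80x^3 - 60x^2 - 30x - 7
(D + E_{1/2} + Δ) f = -4x^6 - 60x^5 - 75x^4 - 90x^3 - (267/4)x^2 - (159/4)x - 85/16


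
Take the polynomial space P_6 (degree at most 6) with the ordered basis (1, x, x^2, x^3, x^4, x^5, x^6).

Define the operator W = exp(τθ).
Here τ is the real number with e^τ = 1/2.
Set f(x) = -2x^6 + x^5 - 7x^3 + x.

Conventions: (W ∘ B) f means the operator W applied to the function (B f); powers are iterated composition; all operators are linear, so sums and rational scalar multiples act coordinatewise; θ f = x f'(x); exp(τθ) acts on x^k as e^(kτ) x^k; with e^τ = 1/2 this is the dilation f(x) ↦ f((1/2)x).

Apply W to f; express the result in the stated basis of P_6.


exp(τθ) x^k = e^(kτ) x^k; with e^τ = 1/2 this sends x^k to (1/2)^k x^k
x ↦ 1/2 x
x^3 ↦ 1/8 x^3
x^5 ↦ 1/32 x^5
x^6 ↦ 1/64 x^6
applying this coordinatewise to f: exp(τθ) f = -(1/32)x^6 + (1/32)x^5 - (7/8)x^3 + (1/2)x

the result is g(x) = -(1/32)x^6 + (1/32)x^5 - (7/8)x^3 + (1/2)x


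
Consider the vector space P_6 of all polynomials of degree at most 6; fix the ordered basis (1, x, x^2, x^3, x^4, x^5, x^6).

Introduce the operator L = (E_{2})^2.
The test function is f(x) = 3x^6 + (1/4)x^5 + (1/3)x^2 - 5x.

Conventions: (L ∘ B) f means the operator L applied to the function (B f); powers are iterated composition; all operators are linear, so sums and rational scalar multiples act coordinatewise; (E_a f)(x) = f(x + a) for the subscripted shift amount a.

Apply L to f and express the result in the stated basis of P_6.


the image equals g(x) = 3x^6 + (289/4)x^5 + 725x^4 + 3880x^3 + (35041/3)x^2 + (56249/3)x + 37588/3

E_{2} f = 3x^6 + (145/4)x^5 + (365/2)x^4 + 490x^3 + (2221/3)x^2 + (1777/3)x + 574/3
E_{2} E_{2} f = 3x^6 + (289/4)x^5 + 725x^4 + 3880x^3 + (35041/3)x^2 + (56249/3)x + 37588/3


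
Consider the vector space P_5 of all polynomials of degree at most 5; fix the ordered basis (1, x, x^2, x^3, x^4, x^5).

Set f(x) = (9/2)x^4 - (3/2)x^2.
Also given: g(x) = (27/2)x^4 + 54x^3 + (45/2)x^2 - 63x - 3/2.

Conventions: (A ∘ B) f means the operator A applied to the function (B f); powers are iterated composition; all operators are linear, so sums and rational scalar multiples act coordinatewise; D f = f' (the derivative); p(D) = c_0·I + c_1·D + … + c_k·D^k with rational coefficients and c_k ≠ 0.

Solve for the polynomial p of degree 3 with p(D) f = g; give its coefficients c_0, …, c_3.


p(D) = 3·I + 3·D + (1/2)·D^2 − (1/2)·D^3, i.e. c_0 = 3, c_1 = 3, c_2 = 1/2, c_3 = -1/2

D^0 f = (9/2)x^4 - (3/2)x^2
D^1 f = 18x^3 - 3x
D^2 f = 54x^2 - 3
D^3 f = 108x
matching coefficients of g against c_0 f + c_1 Df + … from the top degree down determines the c_i
solution: c_0 = 3, c_1 = 3, c_2 = 1/2, c_3 = -1/2


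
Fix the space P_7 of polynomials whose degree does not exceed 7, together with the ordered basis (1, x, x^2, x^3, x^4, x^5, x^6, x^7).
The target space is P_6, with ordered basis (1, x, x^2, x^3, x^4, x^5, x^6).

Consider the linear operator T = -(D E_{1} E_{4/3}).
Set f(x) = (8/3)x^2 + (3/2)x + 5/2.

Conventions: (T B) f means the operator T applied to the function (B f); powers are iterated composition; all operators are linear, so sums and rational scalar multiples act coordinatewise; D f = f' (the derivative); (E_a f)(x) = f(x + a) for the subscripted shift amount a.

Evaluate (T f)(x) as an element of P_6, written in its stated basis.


the result is g(x) = -(16/3)x - 251/18

E_{4/3} f = (8/3)x^2 + (155/18)x + 499/54
E_{1} E_{4/3} f = (8/3)x^2 + (251/18)x + 554/27
D E_{1} E_{4/3} f = (16/3)x + 251/18
(-(D E_{1} E_{4/3})) f = -(16/3)x - 251/18


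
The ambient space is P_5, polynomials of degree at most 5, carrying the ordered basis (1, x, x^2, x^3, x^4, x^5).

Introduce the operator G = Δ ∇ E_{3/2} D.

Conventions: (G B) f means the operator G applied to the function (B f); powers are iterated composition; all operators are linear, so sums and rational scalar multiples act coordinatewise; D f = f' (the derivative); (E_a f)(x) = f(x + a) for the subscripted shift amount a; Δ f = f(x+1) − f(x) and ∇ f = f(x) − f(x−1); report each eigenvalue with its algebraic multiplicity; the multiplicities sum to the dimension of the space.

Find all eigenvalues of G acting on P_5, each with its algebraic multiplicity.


λ = 0 (multiplicity 6)

image of 1: 0
image of x: 0
image of x^2: 0
image of x^3: 6
image of x^4: 24x + 36
image of x^5: 60x^2 + 180x + 145
the matrix is upper triangular; its diagonal is (0, 0, 0, 0, 0, 0)
for a triangular matrix the eigenvalues are the diagonal entries, with algebraic multiplicity their repetition count


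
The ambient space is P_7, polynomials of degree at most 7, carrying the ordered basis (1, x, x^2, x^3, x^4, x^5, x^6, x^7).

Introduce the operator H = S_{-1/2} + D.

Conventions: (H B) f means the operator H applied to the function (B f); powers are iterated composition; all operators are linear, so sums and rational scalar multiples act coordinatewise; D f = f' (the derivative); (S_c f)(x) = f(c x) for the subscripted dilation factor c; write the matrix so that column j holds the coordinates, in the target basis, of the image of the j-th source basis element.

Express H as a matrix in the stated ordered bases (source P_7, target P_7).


the matrix is [[1, 1, 0, 0, 0, 0, 0, 0]; [0, -1/2, 2, 0, 0, 0, 0, 0]; [0, 0, 1/4, 3, 0, 0, 0, 0]; [0, 0, 0, -1/8, 4, 0, 0, 0]; [0, 0, 0, 0, 1/16, 5, 0, 0]; [0, 0, 0, 0, 0, -1/32, 6, 0]; [0, 0, 0, 0, 0, 0, 1/64, 7]; [0, 0, 0, 0, 0, 0, 0, -1/128]] (rows listed top to bottom)

image of 1: 1
image of x: -(1/2)x + 1
image of x^2: (1/4)x^2 + 2x
image of x^3: -(1/8)x^3 + 3x^2
image of x^4: (1/16)x^4 + 4x^3
image of x^5: -(1/32)x^5 + 5x^4
image of x^6: (1/64)x^6 + 6x^5
image of x^7: -(1/128)x^7 + 7x^6
each image's coordinates form column j of the matrix


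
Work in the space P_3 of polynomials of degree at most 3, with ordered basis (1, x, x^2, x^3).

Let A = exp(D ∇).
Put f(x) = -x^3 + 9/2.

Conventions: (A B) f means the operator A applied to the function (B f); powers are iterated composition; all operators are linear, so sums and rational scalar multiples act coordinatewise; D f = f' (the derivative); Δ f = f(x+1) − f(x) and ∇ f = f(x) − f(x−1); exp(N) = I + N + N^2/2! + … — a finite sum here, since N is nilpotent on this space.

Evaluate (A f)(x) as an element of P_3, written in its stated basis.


the result is g(x) = -x^3 - 6x + 15/2

order-1 term: -6x + 3
the series for exp(D ∇) f terminates at order 1
exp(D ∇) f = -x^3 - 6x + 15/2


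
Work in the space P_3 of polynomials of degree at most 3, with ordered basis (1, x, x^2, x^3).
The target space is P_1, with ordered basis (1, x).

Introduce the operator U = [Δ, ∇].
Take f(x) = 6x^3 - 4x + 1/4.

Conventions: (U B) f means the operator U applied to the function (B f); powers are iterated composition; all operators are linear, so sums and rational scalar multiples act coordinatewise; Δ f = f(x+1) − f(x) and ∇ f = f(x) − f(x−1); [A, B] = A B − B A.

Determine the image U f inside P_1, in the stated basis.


∇ f = 18x^2 - 18x + 2
Δ ∇ f = 36x
Δ f = 18x^2 + 18x + 2
∇ Δ f = 36x
[Δ, ∇] f = 0

g(x) = 0


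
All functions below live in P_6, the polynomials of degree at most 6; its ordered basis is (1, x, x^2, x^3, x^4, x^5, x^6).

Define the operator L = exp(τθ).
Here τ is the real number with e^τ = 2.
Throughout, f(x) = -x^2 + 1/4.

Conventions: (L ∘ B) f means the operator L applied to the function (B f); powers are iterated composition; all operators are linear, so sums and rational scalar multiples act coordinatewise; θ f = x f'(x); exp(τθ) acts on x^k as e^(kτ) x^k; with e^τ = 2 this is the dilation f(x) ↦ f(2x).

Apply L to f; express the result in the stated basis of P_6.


exp(τθ) x^k = e^(kτ) x^k; with e^τ = 2 this sends x^k to 2^k x^k
x^2 ↦ 4 x^2
applying this coordinatewise to f: exp(τθ) f = -4x^2 + 1/4

the image equals g(x) = -4x^2 + 1/4


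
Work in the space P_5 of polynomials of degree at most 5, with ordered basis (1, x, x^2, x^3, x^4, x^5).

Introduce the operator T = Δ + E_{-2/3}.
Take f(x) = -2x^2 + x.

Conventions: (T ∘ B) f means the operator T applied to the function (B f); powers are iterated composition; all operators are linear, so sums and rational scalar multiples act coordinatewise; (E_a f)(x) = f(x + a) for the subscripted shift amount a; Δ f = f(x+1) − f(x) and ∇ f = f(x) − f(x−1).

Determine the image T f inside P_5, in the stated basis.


the result is g(x) = -2x^2 - (1/3)x - 23/9

Δ f = -4x - 1
E_{-2/3} f = -2x^2 + (11/3)x - 14/9
(Δ + E_{-2/3}) f = -2x^2 - (1/3)x - 23/9


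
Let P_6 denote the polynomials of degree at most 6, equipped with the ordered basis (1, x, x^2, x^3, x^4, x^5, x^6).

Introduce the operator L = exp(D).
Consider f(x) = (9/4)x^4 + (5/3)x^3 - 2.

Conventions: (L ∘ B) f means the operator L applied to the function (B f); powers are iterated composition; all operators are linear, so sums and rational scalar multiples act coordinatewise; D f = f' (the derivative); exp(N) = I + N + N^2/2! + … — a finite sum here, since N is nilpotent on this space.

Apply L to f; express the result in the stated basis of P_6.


the image equals g(x) = (9/4)x^4 + (32/3)x^3 + (37/2)x^2 + 14x + 23/12

order-1 term: 9x^3 + 5x^2
order-2 term: (27/2)x^2 + 5x
order-3 term: 9x + 5/3
order-4 term: 9/4
the series for exp(D) f terminates at order 4
exp(D) f = (9/4)x^4 + (32/3)x^3 + (37/2)x^2 + 14x + 23/12


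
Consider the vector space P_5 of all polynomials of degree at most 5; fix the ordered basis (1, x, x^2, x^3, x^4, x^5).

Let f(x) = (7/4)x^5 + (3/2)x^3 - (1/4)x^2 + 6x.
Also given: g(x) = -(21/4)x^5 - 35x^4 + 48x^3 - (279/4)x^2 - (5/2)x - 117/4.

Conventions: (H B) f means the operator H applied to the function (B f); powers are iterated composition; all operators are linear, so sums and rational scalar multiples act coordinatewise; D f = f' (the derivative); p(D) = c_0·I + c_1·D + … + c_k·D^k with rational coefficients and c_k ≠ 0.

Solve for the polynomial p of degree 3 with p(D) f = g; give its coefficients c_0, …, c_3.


p(D) = -3·I − 4·D + (3/2)·D^2 − (1/2)·D^3, i.e. c_0 = -3, c_1 = -4, c_2 = 3/2, c_3 = -1/2

D^0 f = (7/4)x^5 + (3/2)x^3 - (1/4)x^2 + 6x
D^1 f = (35/4)x^4 + (9/2)x^2 - (1/2)x + 6
D^2 f = 35x^3 + 9x - 1/2
D^3 f = 105x^2 + 9
matching coefficients of g against c_0 f + c_1 Df + … from the top degree down determines the c_i
solution: c_0 = -3, c_1 = -4, c_2 = 3/2, c_3 = -1/2


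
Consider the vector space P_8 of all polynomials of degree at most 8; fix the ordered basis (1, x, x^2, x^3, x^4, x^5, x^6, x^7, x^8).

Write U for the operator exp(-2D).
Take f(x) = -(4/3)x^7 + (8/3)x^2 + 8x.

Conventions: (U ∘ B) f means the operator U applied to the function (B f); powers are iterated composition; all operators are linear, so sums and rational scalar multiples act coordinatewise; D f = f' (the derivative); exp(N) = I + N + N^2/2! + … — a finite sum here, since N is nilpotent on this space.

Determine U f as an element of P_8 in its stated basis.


order-1 term: (56/3)x^6 - (32/3)x - 16
order-2 term: -112x^5 + 32/3
order-3 term: (1120/3)x^4
order-4 term: -(2240/3)x^3
order-5 term: 896x^2
order-6 term: -(1792/3)x
order-7 term: 512/3
the series for exp(-2D) f terminates at order 7
exp(-2D) f = -(4/3)x^7 + (56/3)x^6 - 112x^5 + (1120/3)x^4 - (2240/3)x^3 + (2696/3)x^2 - 600x + 496/3

the result is g(x) = -(4/3)x^7 + (56/3)x^6 - 112x^5 + (1120/3)x^4 - (2240/3)x^3 + (2696/3)x^2 - 600x + 496/3


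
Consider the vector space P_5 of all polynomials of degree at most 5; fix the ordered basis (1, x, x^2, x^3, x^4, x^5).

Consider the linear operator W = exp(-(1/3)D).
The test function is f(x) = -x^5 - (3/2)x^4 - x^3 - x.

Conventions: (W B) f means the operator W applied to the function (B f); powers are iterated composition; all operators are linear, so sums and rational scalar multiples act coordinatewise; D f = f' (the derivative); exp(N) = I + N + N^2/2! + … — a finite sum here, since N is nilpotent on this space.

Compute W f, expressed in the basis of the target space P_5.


the result is g(x) = -x^5 + (1/6)x^4 - (1/9)x^3 + (10/27)x^2 - (95/81)x + 173/486

order-1 term: (5/3)x^4 + 2x^3 + x^2 + 1/3
order-2 term: -(10/9)x^3 - x^2 - (1/3)x
order-3 term: (10/27)x^2 + (2/9)x + 1/27
order-4 term: -(5/81)x - 1/54
order-5 term: 1/243
the series for exp(-(1/3)D) f terminates at order 5
exp(-(1/3)D) f = -x^5 + (1/6)x^4 - (1/9)x^3 + (10/27)x^2 - (95/81)x + 173/486


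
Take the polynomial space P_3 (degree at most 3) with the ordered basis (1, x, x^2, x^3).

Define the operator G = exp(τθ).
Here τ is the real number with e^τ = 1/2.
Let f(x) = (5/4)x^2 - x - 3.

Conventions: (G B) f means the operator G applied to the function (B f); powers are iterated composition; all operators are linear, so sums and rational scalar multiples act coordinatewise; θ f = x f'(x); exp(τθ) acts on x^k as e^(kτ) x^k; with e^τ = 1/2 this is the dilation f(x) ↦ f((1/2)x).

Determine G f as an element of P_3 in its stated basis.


the result is g(x) = (5/16)x^2 - (1/2)x - 3

exp(τθ) x^k = e^(kτ) x^k; with e^τ = 1/2 this sends x^k to (1/2)^k x^k
x ↦ 1/2 x
x^2 ↦ 1/4 x^2
applying this coordinatewise to f: exp(τθ) f = (5/16)x^2 - (1/2)x - 3


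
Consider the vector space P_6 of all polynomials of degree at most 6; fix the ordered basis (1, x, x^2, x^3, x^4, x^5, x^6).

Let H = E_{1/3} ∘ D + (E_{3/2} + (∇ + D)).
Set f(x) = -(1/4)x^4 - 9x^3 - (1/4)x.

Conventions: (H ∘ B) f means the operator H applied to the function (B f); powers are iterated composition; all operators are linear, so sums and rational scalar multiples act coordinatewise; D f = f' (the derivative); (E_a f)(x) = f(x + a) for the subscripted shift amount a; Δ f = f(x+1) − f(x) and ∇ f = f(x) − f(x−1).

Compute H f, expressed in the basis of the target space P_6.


D f = -x^3 - 27x^2 - 1/4
E_{1/3} D f = -x^3 - 28x^2 - (55/3)x - 355/108
E_{3/2} f = -(1/4)x^4 - (21/2)x^3 - (351/8)x^2 - (515/8)x - 2049/64
∇ f = -x^3 - (51/2)x^2 + 26x - 9
D f = -x^3 - 27x^2 - 1/4
(∇ + D) f = -2x^3 - (105/2)x^2 + 26x - 37/4
(E_{3/2} + (∇ + D)) f = -(1/4)x^4 - (25/2)x^3 - (771/8)x^2 - (307/8)x - 2641/64
(E_{1/3} ∘ D + (E_{3/2} + (∇ + D))) f = -(1/4)x^4 - (27/2)x^3 - (995/8)x^2 - (1361/24)x - 76987/1728

the image equals g(x) = -(1/4)x^4 - (27/2)x^3 - (995/8)x^2 - (1361/24)x - 76987/1728


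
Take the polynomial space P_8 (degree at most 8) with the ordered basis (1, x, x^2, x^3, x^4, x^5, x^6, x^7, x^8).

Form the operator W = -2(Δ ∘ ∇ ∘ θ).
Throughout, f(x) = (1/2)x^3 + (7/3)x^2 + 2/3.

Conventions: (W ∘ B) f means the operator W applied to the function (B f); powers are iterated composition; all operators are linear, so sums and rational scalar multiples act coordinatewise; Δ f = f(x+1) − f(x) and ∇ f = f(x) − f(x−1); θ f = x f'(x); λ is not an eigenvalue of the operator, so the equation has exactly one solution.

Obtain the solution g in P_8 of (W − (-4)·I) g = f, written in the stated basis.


the image equals g(x) = (1/8)x^3 + (7/12)x^2 + (9/8)x + 4/3

write g with unknown coordinates in the stated basis and equate coefficients in (W − (-4)·I) g = f
solving from the highest basis element down gives g = (1/8)x^3 + (7/12)x^2 + (9/8)x + 4/3
check: W g = -(9/2)x - 14/3
so W g − (-4)·g = (1/2)x^3 + (7/3)x^2 + 2/3 = f ✓


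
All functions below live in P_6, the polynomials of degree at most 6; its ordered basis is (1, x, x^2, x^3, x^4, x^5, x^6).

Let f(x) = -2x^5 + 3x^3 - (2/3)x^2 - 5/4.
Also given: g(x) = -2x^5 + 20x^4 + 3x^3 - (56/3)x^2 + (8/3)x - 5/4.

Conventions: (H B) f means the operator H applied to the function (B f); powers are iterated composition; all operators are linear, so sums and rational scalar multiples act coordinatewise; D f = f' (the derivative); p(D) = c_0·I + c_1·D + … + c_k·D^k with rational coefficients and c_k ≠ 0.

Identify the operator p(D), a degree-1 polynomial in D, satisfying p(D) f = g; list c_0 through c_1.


c_0 = 1, c_1 = -2

D^0 f = -2x^5 + 3x^3 - (2/3)x^2 - 5/4
D^1 f = -10x^4 + 9x^2 - (4/3)x
matching coefficients of g against c_0 f + c_1 Df + … from the top degree down determines the c_i
solution: c_0 = 1, c_1 = -2


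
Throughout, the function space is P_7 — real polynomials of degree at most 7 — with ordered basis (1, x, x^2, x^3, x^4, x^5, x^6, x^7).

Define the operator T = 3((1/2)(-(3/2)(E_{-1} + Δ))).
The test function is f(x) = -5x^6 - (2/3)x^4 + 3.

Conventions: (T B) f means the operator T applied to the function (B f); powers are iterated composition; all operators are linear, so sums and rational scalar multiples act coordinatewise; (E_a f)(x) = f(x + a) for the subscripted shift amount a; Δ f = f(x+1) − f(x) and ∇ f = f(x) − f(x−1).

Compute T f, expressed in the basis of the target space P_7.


E_{-1} f = -5x^6 + 30x^5 - (227/3)x^4 + (308/3)x^3 - 79x^2 + (98/3)x - 8/3
Δ f = -30x^5 - 75x^4 - (308/3)x^3 - 79x^2 - (98/3)x - 17/3
(E_{-1} + Δ) f = -5x^6 - (452/3)x^4 - 158x^2 - 25/3
(-(3/2)(E_{-1} + Δ)) f = (15/2)x^6 + 226x^4 + 237x^2 + 25/2
((1/2)(-(3/2)(E_{-1} + Δ))) f = (15/4)x^6 + 113x^4 + (237/2)x^2 + 25/4
(3((1/2)(-(3/2)(E_{-1} + Δ)))) f = (45/4)x^6 + 339x^4 + (711/2)x^2 + 75/4

the image equals g(x) = (45/4)x^6 + 339x^4 + (711/2)x^2 + 75/4


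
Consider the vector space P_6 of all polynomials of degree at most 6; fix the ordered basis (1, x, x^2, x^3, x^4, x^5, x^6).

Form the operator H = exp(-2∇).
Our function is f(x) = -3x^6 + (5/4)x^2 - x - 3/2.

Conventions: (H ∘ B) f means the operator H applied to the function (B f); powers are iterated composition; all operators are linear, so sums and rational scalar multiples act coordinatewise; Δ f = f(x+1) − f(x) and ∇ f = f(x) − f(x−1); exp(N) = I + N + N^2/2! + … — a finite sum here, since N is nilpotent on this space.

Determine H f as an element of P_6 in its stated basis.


the result is g(x) = -3x^6 + 36x^5 - 270x^4 + 1320x^3 - (16915/4)x^2 + 8166x - 7282

order-1 term: 36x^5 - 90x^4 + 120x^3 - 90x^2 + 31x - 3/2
order-2 term: -180x^4 + 720x^3 - 1260x^2 + 1080x - 367
order-3 term: 480x^3 - 2160x^2 + 3600x - 2160
order-4 term: -720x^2 + 2880x - 3120
order-5 term: 576x - 1440
order-6 term: -192
the series for exp(-2∇) f terminates at order 6
exp(-2∇) f = -3x^6 + 36x^5 - 270x^4 + 1320x^3 - (16915/4)x^2 + 8166x - 7282


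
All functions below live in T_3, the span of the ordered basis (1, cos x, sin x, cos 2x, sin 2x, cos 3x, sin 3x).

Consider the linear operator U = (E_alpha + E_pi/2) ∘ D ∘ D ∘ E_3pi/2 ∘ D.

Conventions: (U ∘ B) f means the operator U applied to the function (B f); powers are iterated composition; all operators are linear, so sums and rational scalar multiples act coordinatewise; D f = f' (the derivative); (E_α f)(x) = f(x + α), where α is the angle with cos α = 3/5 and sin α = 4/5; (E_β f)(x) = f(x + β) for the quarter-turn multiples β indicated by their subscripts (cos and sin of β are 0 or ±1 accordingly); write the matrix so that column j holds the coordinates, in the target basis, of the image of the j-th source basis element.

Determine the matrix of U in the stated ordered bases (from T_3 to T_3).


image of 1: 0
image of cos x: -(3/5)cos x + (9/5)sin x
image of sin x: -(9/5)cos x - (3/5)sin x
image of cos 2x: -(192/25)cos 2x + (256/25)sin 2x
image of sin 2x: -(256/25)cos 2x - (192/25)sin 2x
image of cos 3x: -(3159/125)cos 3x + (2187/125)sin 3x
image of sin 3x: -(2187/125)cos 3x - (3159/125)sin 3x
each image's coordinates form column j of the matrix

the matrix is [[0, 0, 0, 0, 0, 0, 0]; [0, -3/5, -9/5, 0, 0, 0, 0]; [0, 9/5, -3/5, 0, 0, 0, 0]; [0, 0, 0, -192/25, -256/25, 0, 0]; [0, 0, 0, 256/25, -192/25, 0, 0]; [0, 0, 0, 0, 0, -3159/125, -2187/125]; [0, 0, 0, 0, 0, 2187/125, -3159/125]] (rows listed top to bottom)
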